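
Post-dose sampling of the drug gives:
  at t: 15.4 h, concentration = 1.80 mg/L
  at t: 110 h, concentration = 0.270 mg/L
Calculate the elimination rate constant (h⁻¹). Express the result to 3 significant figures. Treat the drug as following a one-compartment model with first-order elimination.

0.0201 h⁻¹

k = ln(C₁/C₂) / (t₂ − t₁) = ln(1.80/0.270) / (110 − 15.4)
  = 1.897 / 94.60 = 0.02005 h⁻¹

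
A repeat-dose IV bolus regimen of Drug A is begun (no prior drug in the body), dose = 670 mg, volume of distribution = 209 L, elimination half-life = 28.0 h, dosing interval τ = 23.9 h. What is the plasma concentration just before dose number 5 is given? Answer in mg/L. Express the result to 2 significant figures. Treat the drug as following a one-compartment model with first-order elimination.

3.6 mg/L

C₀ per dose = Dose / Vd = 670 / 209 = 3.206 mg/L
k = ln2 / t½ = 0.693147 / 28.0 = 0.02476 h⁻¹
Fraction remaining after one interval: r = e^(−kτ) = e^(−0.02476 × 23.9) = 0.5534
Before dose 5, 4 doses have been given (aged 1τ, 2τ, 3τ, 4τ).
C_trough = C₀ × (r + r² + … + r^4) = C₀ × r(1−r^4)/(1−r)
        = 3.206 × 0.5534 × (1 − 0.09379) / (1 − 0.5534) = 3.600 mg/L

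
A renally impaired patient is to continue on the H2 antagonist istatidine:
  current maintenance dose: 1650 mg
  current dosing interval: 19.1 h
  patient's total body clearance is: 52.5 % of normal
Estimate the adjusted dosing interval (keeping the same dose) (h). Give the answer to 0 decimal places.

To keep the same average steady-state level, dosing rate must scale with clearance.
CL ratio = 52.5 / 100 = 0.5250
New interval (same dose) = 19.1 / 0.5250 = 36.38 h

36 h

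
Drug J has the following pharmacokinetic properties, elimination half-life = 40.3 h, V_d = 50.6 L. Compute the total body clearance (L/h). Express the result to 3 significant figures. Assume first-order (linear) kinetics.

k = ln2 / t½ = 0.693147 / 40.3 = 0.01720 h⁻¹
CL = k × Vd = 0.01720 × 50.6 = 0.8703 L/h

0.870 L/h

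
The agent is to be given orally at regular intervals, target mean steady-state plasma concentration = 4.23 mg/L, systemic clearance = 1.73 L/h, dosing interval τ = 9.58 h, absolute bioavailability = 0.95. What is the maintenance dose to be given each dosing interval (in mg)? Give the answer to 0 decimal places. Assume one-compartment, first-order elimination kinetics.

74 mg

At steady state, F × (Dose/τ) = Css × CL.
Dose = Css × CL × τ / F = 4.23 × 1.730 × 9.58 / 0.95 = 73.80 mg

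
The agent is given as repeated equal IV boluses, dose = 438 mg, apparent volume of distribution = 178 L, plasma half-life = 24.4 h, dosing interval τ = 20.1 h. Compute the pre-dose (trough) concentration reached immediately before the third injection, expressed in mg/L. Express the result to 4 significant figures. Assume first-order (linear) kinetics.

2.176 mg/L

C₀ per dose = Dose / Vd = 438 / 178 = 2.461 mg/L
k = ln2 / t½ = 0.693147 / 24.4 = 0.02841 h⁻¹
Fraction remaining after one interval: r = e^(−kτ) = e^(−0.02841 × 20.1) = 0.5649
Before dose 3, 2 doses have been given (aged 1τ, 2τ).
C_trough = C₀ × (r + r²) = 2.461 × (0.5649 + 0.3191) = 2.176 mg/L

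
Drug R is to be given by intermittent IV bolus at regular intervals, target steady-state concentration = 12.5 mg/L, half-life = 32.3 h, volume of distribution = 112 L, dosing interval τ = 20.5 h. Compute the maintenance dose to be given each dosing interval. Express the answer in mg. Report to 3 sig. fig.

616 mg

k = ln2 / t½ = 0.693147 / 32.3 = 0.02146 h⁻¹
CL = k × Vd = 0.02146 × 112 = 2.404 L/h
At steady state, Dose/τ = Css × CL.
Dose = Css × CL × τ = 12.5 × 2.404 × 20.5 = 616.0 mg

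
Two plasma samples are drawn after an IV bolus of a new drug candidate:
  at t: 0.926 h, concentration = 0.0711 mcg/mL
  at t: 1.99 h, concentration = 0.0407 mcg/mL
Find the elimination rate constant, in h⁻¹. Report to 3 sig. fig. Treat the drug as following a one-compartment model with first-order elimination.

k = ln(C₁/C₂) / (t₂ − t₁) = ln(0.0711/0.0407) / (1.99 − 0.926)
  = 0.5579 / 1.064 = 0.5243 h⁻¹

0.524 h⁻¹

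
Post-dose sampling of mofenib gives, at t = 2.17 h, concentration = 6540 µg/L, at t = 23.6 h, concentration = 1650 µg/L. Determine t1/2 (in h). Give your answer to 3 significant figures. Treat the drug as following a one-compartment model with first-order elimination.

k = ln(C₁/C₂) / (t₂ − t₁) = ln(6540/1650) / (23.6 − 2.17)
  = 1.377 / 21.43 = 0.06426 h⁻¹
t½ = ln2 / k = 0.693147 / 0.06426 = 10.79 h

10.8 h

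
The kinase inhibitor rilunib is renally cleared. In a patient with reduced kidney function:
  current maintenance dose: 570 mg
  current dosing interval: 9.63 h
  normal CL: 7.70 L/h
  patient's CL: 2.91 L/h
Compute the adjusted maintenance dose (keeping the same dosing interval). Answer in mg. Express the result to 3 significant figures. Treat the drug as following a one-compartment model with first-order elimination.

215 mg

To keep the same average steady-state level, dosing rate must scale with clearance.
CL ratio = 2.91 / 7.70 = 0.3779
New dose (same interval) = 570 × 0.3779 = 215.4 mg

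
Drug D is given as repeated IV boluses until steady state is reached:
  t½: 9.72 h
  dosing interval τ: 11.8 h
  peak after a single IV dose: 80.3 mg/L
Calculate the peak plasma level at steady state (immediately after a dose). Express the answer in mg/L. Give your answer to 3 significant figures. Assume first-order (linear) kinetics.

k = ln2 / t½ = 0.693147 / 9.72 = 0.07131 h⁻¹
e^(−kτ) = e^(−0.07131 × 11.8) = 0.4311
Accumulation ratio R = 1 / (1 − e^(−kτ)) = 1 / (1 − 0.4311) = 1.758
Steady-state peak = C₀ × R = 80.3 × 1.758 = 141.2 mg/L

141 mg/L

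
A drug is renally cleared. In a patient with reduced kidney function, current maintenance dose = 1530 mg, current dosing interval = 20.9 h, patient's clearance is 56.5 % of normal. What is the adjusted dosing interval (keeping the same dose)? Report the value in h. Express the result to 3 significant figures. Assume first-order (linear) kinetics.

37.0 h

To keep the same average steady-state level, dosing rate must scale with clearance.
CL ratio = 56.5 / 100 = 0.5650
New interval (same dose) = 20.9 / 0.5650 = 36.99 h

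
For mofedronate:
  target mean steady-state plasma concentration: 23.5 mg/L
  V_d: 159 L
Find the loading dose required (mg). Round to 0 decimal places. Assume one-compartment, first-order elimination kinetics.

LD = Css × Vd = 23.5 × 159 = 3737 mg

3737 mg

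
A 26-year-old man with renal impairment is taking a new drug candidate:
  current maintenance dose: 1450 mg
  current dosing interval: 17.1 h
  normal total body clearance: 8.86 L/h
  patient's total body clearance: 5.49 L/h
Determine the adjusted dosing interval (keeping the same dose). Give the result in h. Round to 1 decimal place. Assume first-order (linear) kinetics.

To keep the same average steady-state level, dosing rate must scale with clearance.
CL ratio = 5.49 / 8.86 = 0.6196
New interval (same dose) = 17.1 / 0.6196 = 27.60 h

27.6 h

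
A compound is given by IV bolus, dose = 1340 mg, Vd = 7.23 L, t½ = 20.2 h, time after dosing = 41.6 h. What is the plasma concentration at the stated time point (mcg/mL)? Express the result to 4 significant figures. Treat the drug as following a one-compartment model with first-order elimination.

44.47 mcg/mL

C₀ = Dose / Vd = 1340 / 7.23 = 185.3 mg/L
k = ln2 / t½ = 0.693147 / 20.2 = 0.03431 h⁻¹
C = C₀ · e^(−k·t) = 185.3 × e^(−0.03431 × 41.6)
  = 185.3 × 0.2400 = 44.47 mg/L
(44.47 mg/L = 44.47 mcg/mL)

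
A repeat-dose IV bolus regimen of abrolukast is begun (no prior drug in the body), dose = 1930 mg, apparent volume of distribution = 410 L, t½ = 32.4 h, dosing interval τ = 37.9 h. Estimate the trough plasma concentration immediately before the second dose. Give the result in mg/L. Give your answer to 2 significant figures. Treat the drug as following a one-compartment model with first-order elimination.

C₀ per dose = Dose / Vd = 1930 / 410 = 4.707 mg/L
k = ln2 / t½ = 0.693147 / 32.4 = 0.02139 h⁻¹
Fraction remaining after one interval: r = e^(−kτ) = e^(−0.02139 × 37.9) = 0.4446
Before dose 2, 1 dose has been given (aged 1τ).
C_trough = C₀ × r = 4.707 × 0.4446 = 2.093 mg/L

2.1 mg/L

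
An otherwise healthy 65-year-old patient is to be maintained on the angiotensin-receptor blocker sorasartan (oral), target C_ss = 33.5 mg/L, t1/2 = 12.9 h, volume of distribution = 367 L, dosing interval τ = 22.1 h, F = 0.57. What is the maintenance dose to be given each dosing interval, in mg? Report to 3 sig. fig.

k = ln2 / t½ = 0.693147 / 12.9 = 0.05373 h⁻¹
CL = k × Vd = 0.05373 × 367 = 19.72 L/h
At steady state, F × (Dose/τ) = Css × CL.
Dose = Css × CL × τ / F = 33.5 × 19.72 × 22.1 / 0.57 = 25610 mg

25600 mg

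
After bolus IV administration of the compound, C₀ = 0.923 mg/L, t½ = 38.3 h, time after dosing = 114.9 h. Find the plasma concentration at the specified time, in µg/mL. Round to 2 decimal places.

k = ln2 / t½ = 0.693147 / 38.3 = 0.01810 h⁻¹
t / t½ = 114.9 / 38.3 = 3 half-lives
C = C₀ × (1/2)^3 = 0.9230 × 0.1250 = 0.1154 mg/L
(0.1154 mg/L = 0.1154 µg/mL)

0.12 µg/mL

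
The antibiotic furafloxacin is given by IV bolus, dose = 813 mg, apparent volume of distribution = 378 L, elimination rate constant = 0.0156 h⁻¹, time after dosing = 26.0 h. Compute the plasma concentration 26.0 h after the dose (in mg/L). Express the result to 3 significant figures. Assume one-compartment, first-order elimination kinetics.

1.43 mg/L

C₀ = Dose / Vd = 813.0 / 378 = 2.151 mg/L
C = C₀ · e^(−k·t) = 2.151 × e^(−0.01560 × 26.0)
  = 2.151 × 0.6666 = 1.434 mg/L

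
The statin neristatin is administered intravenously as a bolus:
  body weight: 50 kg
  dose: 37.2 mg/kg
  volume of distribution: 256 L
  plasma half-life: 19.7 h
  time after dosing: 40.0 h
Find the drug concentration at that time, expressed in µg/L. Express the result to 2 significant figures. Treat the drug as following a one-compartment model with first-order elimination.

Total dose = 37.2 × 50 = 1860 mg
C₀ = Dose / Vd = 1860 / 256 = 7.266 mg/L
k = ln2 / t½ = 0.693147 / 19.7 = 0.03519 h⁻¹
C = C₀ · e^(−k·t) = 7.266 × e^(−0.03519 × 40.0)
  = 7.266 × 0.2447 = 1.778 mg/L
Convert: 1.778 mg/L × 1000 = 1778 µg/L

1800 µg/L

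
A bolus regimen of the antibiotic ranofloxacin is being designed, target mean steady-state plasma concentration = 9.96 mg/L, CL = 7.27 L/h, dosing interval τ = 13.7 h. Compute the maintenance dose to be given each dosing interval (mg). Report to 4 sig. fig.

At steady state, Dose/τ = Css × CL.
Dose = Css × CL × τ = 9.96 × 7.270 × 13.7 = 992.0 mg

992.0 mg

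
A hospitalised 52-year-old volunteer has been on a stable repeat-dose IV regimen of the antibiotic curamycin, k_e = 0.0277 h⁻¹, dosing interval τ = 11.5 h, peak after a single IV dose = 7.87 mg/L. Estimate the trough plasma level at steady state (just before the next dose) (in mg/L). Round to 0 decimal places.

21 mg/L

e^(−kτ) = e^(−0.02770 × 11.5) = 0.7272
Accumulation ratio R = 1 / (1 − e^(−kτ)) = 1 / (1 − 0.7272) = 3.666
Steady-state trough = C₀ × R × e^(−kτ) = 7.87 × 3.666 × 0.7272 = 20.98 mg/L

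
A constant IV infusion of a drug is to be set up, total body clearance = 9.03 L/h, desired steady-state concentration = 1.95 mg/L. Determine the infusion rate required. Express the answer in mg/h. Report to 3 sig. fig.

17.6 mg/h

At steady state, infusion rate R₀ = Css × CL = 1.95 × 9.030 = 17.61 mg/h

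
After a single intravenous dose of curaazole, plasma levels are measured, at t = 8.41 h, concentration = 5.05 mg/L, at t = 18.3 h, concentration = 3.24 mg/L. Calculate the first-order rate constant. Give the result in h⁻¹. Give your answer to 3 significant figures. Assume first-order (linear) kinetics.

0.0449 h⁻¹

k = ln(C₁/C₂) / (t₂ − t₁) = ln(5.05/3.24) / (18.3 − 8.41)
  = 0.4438 / 9.890 = 0.04487 h⁻¹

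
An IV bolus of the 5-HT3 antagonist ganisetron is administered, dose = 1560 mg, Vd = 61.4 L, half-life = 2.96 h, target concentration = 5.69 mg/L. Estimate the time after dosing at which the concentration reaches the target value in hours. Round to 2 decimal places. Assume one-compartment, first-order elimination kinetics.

6.39 h

C₀ = Dose / Vd = 1560 / 61.4 = 25.41 mg/L
k = ln2 / t½ = 0.693147 / 2.96 = 0.2342 h⁻¹
t = ln(C₀ / C) / k = ln(25.41 / 5.69) / 0.2342
  = ln(4.466) / 0.2342 = 1.496 / 0.2342 = 6.388 h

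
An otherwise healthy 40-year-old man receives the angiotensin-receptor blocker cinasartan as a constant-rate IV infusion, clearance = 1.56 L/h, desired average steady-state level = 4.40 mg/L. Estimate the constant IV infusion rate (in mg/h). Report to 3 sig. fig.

6.86 mg/h

At steady state, infusion rate R₀ = Css × CL = 4.40 × 1.560 = 6.864 mg/h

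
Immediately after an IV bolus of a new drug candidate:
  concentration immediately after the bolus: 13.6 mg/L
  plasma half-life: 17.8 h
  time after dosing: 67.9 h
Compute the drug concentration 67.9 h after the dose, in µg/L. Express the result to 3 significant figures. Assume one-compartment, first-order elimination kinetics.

967 µg/L

k = ln2 / t½ = 0.693147 / 17.8 = 0.03894 h⁻¹
C = C₀ · e^(−k·t) = 13.60 × e^(−0.03894 × 67.9)
  = 13.60 × 0.07107 = 0.9666 mg/L
Convert: 0.9666 mg/L × 1000 = 966.6 µg/L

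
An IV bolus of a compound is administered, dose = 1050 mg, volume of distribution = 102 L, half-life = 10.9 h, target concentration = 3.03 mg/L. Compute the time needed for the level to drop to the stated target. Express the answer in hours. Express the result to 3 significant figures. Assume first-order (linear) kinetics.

C₀ = Dose / Vd = 1050 / 102 = 10.29 mg/L
k = ln2 / t½ = 0.693147 / 10.9 = 0.06359 h⁻¹
t = ln(C₀ / C) / k = ln(10.29 / 3.03) / 0.06359
  = ln(3.396) / 0.06359 = 1.223 / 0.06359 = 19.23 h

19.2 h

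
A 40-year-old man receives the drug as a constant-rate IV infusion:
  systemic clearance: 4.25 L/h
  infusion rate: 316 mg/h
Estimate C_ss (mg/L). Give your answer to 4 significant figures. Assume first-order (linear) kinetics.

74.35 mg/L

At steady state Css = R₀ / CL = 316 / 4.250 = 74.35 mg/L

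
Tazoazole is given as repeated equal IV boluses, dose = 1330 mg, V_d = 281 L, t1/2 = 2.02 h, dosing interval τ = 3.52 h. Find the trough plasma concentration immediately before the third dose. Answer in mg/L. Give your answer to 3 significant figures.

1.84 mg/L

C₀ per dose = Dose / Vd = 1330 / 281 = 4.733 mg/L
k = ln2 / t½ = 0.693147 / 2.02 = 0.3431 h⁻¹
Fraction remaining after one interval: r = e^(−kτ) = e^(−0.3431 × 3.52) = 0.2989
Before dose 3, 2 doses have been given (aged 1τ, 2τ).
C_trough = C₀ × (r + r²) = 4.733 × (0.2989 + 0.08934) = 1.838 mg/L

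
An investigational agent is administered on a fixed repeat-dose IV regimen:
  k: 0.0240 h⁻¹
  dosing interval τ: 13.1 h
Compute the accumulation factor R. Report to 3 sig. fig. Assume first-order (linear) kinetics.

e^(−kτ) = e^(−0.02400 × 13.1) = 0.7302
Accumulation ratio R = 1 / (1 − e^(−kτ)) = 1 / (1 − 0.7302) = 3.706

3.71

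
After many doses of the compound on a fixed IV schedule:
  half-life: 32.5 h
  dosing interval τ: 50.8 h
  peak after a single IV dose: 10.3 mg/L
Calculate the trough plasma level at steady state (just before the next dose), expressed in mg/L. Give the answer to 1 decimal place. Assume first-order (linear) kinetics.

5.3 mg/L

k = ln2 / t½ = 0.693147 / 32.5 = 0.02133 h⁻¹
e^(−kτ) = e^(−0.02133 × 50.8) = 0.3384
Accumulation ratio R = 1 / (1 − e^(−kτ)) = 1 / (1 − 0.3384) = 1.511
Steady-state trough = C₀ × R × e^(−kτ) = 10.3 × 1.511 × 0.3384 = 5.267 mg/L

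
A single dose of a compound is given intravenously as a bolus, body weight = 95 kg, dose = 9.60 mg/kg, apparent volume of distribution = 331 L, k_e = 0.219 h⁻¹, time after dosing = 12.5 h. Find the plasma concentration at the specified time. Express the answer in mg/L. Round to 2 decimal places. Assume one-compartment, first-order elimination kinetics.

Total dose = 9.60 × 95 = 912.0 mg
C₀ = Dose / Vd = 912.0 / 331 = 2.755 mg/L
C = C₀ · e^(−k·t) = 2.755 × e^(−0.2190 × 12.5)
  = 2.755 × 0.06473 = 0.1783 mg/L

0.18 mg/L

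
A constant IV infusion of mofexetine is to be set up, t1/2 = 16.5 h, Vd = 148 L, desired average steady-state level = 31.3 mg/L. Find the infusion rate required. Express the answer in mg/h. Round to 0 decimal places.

k = ln2 / t½ = 0.693147 / 16.5 = 0.04201 h⁻¹
CL = k × Vd = 0.04201 × 148 = 6.217 L/h
At steady state, infusion rate R₀ = Css × CL = 31.3 × 6.217 = 194.6 mg/h

195 mg/h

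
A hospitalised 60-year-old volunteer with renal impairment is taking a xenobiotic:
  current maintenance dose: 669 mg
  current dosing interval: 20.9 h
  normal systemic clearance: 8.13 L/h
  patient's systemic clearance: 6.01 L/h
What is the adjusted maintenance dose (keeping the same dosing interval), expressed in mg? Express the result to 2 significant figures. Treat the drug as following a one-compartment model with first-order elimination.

To keep the same average steady-state level, dosing rate must scale with clearance.
CL ratio = 6.01 / 8.13 = 0.7392
New dose (same interval) = 669 × 0.7392 = 494.5 mg

490 mg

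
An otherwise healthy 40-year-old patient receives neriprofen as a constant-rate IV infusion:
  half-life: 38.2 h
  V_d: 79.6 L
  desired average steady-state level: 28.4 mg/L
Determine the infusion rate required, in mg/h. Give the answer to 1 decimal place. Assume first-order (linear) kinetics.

41.0 mg/h

k = ln2 / t½ = 0.693147 / 38.2 = 0.01815 h⁻¹
CL = k × Vd = 0.01815 × 79.6 = 1.445 L/h
At steady state, infusion rate R₀ = Css × CL = 28.4 × 1.445 = 41.04 mg/h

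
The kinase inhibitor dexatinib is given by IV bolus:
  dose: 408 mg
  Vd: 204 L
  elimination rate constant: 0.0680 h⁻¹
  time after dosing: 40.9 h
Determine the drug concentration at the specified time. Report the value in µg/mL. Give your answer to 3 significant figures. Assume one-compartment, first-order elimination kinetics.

0.124 µg/mL

C₀ = Dose / Vd = 408.0 / 204 = 2.000 mg/L
C = C₀ · e^(−k·t) = 2.000 × e^(−0.06800 × 40.9)
  = 2.000 × 0.06196 = 0.1239 mg/L
(0.1239 mg/L = 0.1239 µg/mL)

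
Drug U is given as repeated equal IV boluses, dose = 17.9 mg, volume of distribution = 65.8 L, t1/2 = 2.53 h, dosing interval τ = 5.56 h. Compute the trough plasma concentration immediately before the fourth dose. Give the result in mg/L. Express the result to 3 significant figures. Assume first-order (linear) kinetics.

C₀ per dose = Dose / Vd = 17.9 / 65.8 = 0.2720 mg/L
k = ln2 / t½ = 0.693147 / 2.53 = 0.2740 h⁻¹
Fraction remaining after one interval: r = e^(−kτ) = e^(−0.2740 × 5.56) = 0.2180
Before dose 4, 3 doses have been given (aged 1τ, 2τ, 3τ).
C_trough = C₀ × (r + r² + … + r^3) = C₀ × r(1−r^3)/(1−r)
        = 0.2720 × 0.2180 × (1 − 0.01036) / (1 − 0.2180) = 0.07504 mg/L

0.0750 mg/L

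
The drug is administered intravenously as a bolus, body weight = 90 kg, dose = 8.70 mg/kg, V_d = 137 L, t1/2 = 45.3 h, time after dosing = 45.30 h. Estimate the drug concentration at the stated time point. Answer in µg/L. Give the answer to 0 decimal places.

Total dose = 8.70 × 90 = 783.0 mg
C₀ = Dose / Vd = 783.0 / 137 = 5.715 mg/L
k = ln2 / t½ = 0.693147 / 45.3 = 0.01530 h⁻¹
t / t½ = 45.30 / 45.3 = 1 half-lives
C = C₀ × (1/2)^1 = 5.715 × 0.5000 = 2.858 mg/L
Convert: 2.858 mg/L × 1000 = 2858 µg/L

2858 µg/L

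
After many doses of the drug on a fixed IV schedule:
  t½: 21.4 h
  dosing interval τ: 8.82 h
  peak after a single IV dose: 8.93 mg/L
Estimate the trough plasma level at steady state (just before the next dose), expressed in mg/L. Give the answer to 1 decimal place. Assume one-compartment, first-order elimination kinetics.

27.0 mg/L

k = ln2 / t½ = 0.693147 / 21.4 = 0.03239 h⁻¹
e^(−kτ) = e^(−0.03239 × 8.82) = 0.7515
Accumulation ratio R = 1 / (1 − e^(−kτ)) = 1 / (1 − 0.7515) = 4.024
Steady-state trough = C₀ × R × e^(−kτ) = 8.93 × 4.024 × 0.7515 = 27.00 mg/L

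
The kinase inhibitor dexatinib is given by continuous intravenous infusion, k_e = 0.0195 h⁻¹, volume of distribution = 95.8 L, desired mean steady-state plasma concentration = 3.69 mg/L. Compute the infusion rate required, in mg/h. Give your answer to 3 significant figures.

6.89 mg/h

CL = k × Vd = 0.01950 × 95.8 = 1.868 L/h
At steady state, infusion rate R₀ = Css × CL = 3.69 × 1.868 = 6.893 mg/h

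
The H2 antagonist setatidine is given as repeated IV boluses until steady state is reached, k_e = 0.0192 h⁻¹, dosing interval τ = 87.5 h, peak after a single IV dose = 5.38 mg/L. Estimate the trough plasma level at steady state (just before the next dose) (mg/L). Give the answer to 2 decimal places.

1.23 mg/L

e^(−kτ) = e^(−0.01920 × 87.5) = 0.1864
Accumulation ratio R = 1 / (1 − e^(−kτ)) = 1 / (1 − 0.1864) = 1.229
Steady-state trough = C₀ × R × e^(−kτ) = 5.38 × 1.229 × 0.1864 = 1.232 mg/L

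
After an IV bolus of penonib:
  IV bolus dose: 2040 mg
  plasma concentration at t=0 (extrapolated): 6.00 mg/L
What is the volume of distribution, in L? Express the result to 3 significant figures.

340 L

Vd = Dose / C₀ = 2040 / 6.00 = 340.0 L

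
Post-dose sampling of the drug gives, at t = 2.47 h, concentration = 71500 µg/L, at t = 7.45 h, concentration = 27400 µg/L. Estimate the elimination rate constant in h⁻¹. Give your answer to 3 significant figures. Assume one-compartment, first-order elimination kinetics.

0.193 h⁻¹

k = ln(C₁/C₂) / (t₂ − t₁) = ln(71500/27400) / (7.45 − 2.47)
  = 0.9592 / 4.980 = 0.1926 h⁻¹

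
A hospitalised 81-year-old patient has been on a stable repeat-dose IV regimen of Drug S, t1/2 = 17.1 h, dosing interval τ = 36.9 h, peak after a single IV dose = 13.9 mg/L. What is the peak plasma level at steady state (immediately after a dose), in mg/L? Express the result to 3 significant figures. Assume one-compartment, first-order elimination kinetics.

17.9 mg/L

k = ln2 / t½ = 0.693147 / 17.1 = 0.04053 h⁻¹
e^(−kτ) = e^(−0.04053 × 36.9) = 0.2241
Accumulation ratio R = 1 / (1 − e^(−kτ)) = 1 / (1 − 0.2241) = 1.289
Steady-state peak = C₀ × R = 13.9 × 1.289 = 17.92 mg/L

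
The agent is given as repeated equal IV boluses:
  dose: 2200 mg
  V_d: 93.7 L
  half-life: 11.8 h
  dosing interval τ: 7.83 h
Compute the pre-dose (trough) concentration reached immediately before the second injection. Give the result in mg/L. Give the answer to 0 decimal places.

C₀ per dose = Dose / Vd = 2200 / 93.7 = 23.48 mg/L
k = ln2 / t½ = 0.693147 / 11.8 = 0.05874 h⁻¹
Fraction remaining after one interval: r = e^(−kτ) = e^(−0.05874 × 7.83) = 0.6313
Before dose 2, 1 dose has been given (aged 1τ).
C_trough = C₀ × r = 23.48 × 0.6313 = 14.82 mg/L

15 mg/L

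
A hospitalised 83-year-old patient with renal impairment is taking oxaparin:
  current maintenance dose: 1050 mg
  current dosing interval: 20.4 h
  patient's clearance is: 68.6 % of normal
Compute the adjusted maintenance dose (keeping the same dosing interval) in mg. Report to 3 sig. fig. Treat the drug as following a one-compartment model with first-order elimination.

To keep the same average steady-state level, dosing rate must scale with clearance.
CL ratio = 68.6 / 100 = 0.6860
New dose (same interval) = 1050 × 0.6860 = 720.3 mg

720 mg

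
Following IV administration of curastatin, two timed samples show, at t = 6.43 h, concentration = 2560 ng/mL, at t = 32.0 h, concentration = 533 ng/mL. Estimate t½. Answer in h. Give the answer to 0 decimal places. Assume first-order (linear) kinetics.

11 h

k = ln(C₁/C₂) / (t₂ − t₁) = ln(2560/533) / (32.0 − 6.43)
  = 1.569 / 25.57 = 0.06136 h⁻¹
t½ = ln2 / k = 0.693147 / 0.06136 = 11.30 h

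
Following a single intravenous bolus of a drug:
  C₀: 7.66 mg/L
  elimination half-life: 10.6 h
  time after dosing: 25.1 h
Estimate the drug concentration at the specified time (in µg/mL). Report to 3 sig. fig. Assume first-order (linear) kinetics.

1.48 µg/mL

k = ln2 / t½ = 0.693147 / 10.6 = 0.06539 h⁻¹
C = C₀ · e^(−k·t) = 7.660 × e^(−0.06539 × 25.1)
  = 7.660 × 0.1937 = 1.484 mg/L
(1.484 mg/L = 1.484 µg/mL)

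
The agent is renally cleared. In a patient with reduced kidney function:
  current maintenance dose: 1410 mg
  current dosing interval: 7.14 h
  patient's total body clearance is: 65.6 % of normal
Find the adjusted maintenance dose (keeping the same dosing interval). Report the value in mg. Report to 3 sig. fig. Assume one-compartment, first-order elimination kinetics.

925 mg

To keep the same average steady-state level, dosing rate must scale with clearance.
CL ratio = 65.6 / 100 = 0.6560
New dose (same interval) = 1410 × 0.6560 = 925.0 mg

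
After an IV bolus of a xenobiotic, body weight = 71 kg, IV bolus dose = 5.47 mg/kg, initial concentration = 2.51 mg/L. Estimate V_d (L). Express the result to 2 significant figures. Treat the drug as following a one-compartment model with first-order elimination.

150 L

Dose = 5.47 × 71 = 388.4 mg
Vd = Dose / C₀ = 388.4 / 2.51 = 154.7 L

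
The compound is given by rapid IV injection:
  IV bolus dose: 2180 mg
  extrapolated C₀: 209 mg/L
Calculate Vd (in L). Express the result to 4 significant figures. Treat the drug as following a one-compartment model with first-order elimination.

Vd = Dose / C₀ = 2180 / 209 = 10.43 L

10.43 L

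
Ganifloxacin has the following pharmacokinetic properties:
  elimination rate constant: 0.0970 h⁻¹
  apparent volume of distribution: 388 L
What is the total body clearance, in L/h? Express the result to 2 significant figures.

CL = k × Vd = 0.0970 × 388 = 37.64 L/h

38 L/h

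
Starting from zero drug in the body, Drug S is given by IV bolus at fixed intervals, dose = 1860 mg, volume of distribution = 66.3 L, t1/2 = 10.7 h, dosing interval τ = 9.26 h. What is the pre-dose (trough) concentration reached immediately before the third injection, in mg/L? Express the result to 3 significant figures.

C₀ per dose = Dose / Vd = 1860 / 66.3 = 28.05 mg/L
k = ln2 / t½ = 0.693147 / 10.7 = 0.06478 h⁻¹
Fraction remaining after one interval: r = e^(−kτ) = e^(−0.06478 × 9.26) = 0.5489
Before dose 3, 2 doses have been given (aged 1τ, 2τ).
C_trough = C₀ × (r + r²) = 28.05 × (0.5489 + 0.3013) = 23.85 mg/L

23.9 mg/L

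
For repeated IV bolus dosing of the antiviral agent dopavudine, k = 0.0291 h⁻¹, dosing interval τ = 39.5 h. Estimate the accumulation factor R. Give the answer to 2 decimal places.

e^(−kτ) = e^(−0.02910 × 39.5) = 0.3168
Accumulation ratio R = 1 / (1 − e^(−kτ)) = 1 / (1 − 0.3168) = 1.464

1.46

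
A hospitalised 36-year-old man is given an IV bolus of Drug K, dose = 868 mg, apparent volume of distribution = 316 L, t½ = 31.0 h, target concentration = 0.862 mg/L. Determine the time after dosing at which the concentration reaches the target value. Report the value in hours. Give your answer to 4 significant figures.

51.83 h

C₀ = Dose / Vd = 868.0 / 316 = 2.747 mg/L
k = ln2 / t½ = 0.693147 / 31.0 = 0.02236 h⁻¹
t = ln(C₀ / C) / k = ln(2.747 / 0.862) / 0.02236
  = ln(3.187) / 0.02236 = 1.159 / 0.02236 = 51.83 h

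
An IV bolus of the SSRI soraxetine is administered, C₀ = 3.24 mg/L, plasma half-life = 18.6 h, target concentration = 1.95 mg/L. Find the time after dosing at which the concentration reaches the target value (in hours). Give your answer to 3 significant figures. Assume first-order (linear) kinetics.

k = ln2 / t½ = 0.693147 / 18.6 = 0.03727 h⁻¹
t = ln(C₀ / C) / k = ln(3.240 / 1.95) / 0.03727
  = ln(1.662) / 0.03727 = 0.5080 / 0.03727 = 13.63 h

13.6 h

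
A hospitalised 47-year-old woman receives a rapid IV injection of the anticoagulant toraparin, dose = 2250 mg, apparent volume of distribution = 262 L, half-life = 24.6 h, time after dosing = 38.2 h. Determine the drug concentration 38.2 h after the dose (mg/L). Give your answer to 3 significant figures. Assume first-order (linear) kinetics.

2.93 mg/L

C₀ = Dose / Vd = 2250 / 262 = 8.588 mg/L
k = ln2 / t½ = 0.693147 / 24.6 = 0.02818 h⁻¹
C = C₀ · e^(−k·t) = 8.588 × e^(−0.02818 × 38.2)
  = 8.588 × 0.3408 = 2.927 mg/L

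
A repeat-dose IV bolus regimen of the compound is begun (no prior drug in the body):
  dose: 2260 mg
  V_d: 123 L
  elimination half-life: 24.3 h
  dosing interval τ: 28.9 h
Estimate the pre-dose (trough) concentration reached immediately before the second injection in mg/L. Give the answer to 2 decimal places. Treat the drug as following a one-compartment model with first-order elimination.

C₀ per dose = Dose / Vd = 2260 / 123 = 18.37 mg/L
k = ln2 / t½ = 0.693147 / 24.3 = 0.02852 h⁻¹
Fraction remaining after one interval: r = e^(−kτ) = e^(−0.02852 × 28.9) = 0.4386
Before dose 2, 1 dose has been given (aged 1τ).
C_trough = C₀ × r = 18.37 × 0.4386 = 8.057 mg/L

8.06 mg/L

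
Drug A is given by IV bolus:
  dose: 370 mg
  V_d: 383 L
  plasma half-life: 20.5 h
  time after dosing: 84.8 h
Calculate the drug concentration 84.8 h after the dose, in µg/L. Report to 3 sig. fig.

54.9 µg/L

C₀ = Dose / Vd = 370.0 / 383 = 0.9661 mg/L
k = ln2 / t½ = 0.693147 / 20.5 = 0.03381 h⁻¹
C = C₀ · e^(−k·t) = 0.9661 × e^(−0.03381 × 84.8)
  = 0.9661 × 0.05686 = 0.05493 mg/L
Convert: 0.05493 mg/L × 1000 = 54.93 µg/L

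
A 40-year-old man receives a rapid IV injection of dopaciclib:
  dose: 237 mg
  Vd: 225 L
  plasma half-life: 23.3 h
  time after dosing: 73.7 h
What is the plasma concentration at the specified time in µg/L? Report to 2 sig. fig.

120 µg/L

C₀ = Dose / Vd = 237.0 / 225 = 1.053 mg/L
k = ln2 / t½ = 0.693147 / 23.3 = 0.02975 h⁻¹
C = C₀ · e^(−k·t) = 1.053 × e^(−0.02975 × 73.7)
  = 1.053 × 0.1116 = 0.1175 mg/L
Convert: 0.1175 mg/L × 1000 = 117.5 µg/L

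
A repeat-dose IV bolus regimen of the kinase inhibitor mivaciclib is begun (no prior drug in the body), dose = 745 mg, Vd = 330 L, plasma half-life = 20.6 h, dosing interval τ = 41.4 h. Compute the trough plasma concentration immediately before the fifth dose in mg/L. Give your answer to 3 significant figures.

0.743 mg/L

C₀ per dose = Dose / Vd = 745 / 330 = 2.258 mg/L
k = ln2 / t½ = 0.693147 / 20.6 = 0.03365 h⁻¹
Fraction remaining after one interval: r = e^(−kτ) = e^(−0.03365 × 41.4) = 0.2483
Before dose 5, 4 doses have been given (aged 1τ, 2τ, 3τ, 4τ).
C_trough = C₀ × (r + r² + … + r^4) = C₀ × r(1−r^4)/(1−r)
        = 2.258 × 0.2483 × (1 − 0.003801) / (1 − 0.2483) = 0.7430 mg/L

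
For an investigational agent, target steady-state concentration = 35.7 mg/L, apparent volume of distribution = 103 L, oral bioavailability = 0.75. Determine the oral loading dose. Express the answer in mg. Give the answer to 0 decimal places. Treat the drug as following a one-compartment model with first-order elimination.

LD = Css × Vd / F = 35.7 × 103 / 0.75 = 4903 mg

4903 mg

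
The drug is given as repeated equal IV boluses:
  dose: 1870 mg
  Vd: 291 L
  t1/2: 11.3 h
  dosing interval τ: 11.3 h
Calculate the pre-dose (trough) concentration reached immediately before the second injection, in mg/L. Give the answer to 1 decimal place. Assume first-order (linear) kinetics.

3.2 mg/L

C₀ per dose = Dose / Vd = 1870 / 291 = 6.426 mg/L
k = ln2 / t½ = 0.693147 / 11.3 = 0.06134 h⁻¹
Fraction remaining after one interval: r = e^(−kτ) = e^(−0.06134 × 11.3) = 0.5000
Before dose 2, 1 dose has been given (aged 1τ).
C_trough = C₀ × r = 6.426 × 0.5000 = 3.213 mg/L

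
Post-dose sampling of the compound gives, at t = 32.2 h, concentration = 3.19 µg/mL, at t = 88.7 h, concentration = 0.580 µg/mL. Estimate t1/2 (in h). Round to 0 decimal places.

23 h

k = ln(C₁/C₂) / (t₂ − t₁) = ln(3.19/0.580) / (88.7 − 32.2)
  = 1.705 / 56.50 = 0.03018 h⁻¹
t½ = ln2 / k = 0.693147 / 0.03018 = 22.97 h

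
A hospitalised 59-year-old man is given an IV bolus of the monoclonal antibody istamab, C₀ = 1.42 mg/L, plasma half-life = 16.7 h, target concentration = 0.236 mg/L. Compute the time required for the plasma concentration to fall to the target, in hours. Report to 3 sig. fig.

k = ln2 / t½ = 0.693147 / 16.7 = 0.04151 h⁻¹
t = ln(C₀ / C) / k = ln(1.420 / 0.236) / 0.04151
  = ln(6.017) / 0.04151 = 1.795 / 0.04151 = 43.24 h

43.2 h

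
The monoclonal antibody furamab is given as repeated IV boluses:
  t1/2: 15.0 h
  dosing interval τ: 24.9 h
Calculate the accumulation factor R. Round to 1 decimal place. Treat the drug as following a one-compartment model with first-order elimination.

k = ln2 / t½ = 0.693147 / 15.0 = 0.04621 h⁻¹
e^(−kτ) = e^(−0.04621 × 24.9) = 0.3164
Accumulation ratio R = 1 / (1 − e^(−kτ)) = 1 / (1 − 0.3164) = 1.463

1.5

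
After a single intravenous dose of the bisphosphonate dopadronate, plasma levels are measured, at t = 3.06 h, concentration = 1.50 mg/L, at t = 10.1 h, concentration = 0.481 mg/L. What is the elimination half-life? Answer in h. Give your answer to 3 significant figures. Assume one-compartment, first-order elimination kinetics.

k = ln(C₁/C₂) / (t₂ − t₁) = ln(1.50/0.481) / (10.1 − 3.06)
  = 1.137 / 7.040 = 0.1615 h⁻¹
t½ = ln2 / k = 0.693147 / 0.1615 = 4.292 h

4.29 h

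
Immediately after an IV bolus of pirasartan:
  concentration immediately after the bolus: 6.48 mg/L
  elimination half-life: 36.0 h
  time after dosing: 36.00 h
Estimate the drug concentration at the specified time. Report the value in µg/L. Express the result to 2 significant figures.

3200 µg/L

k = ln2 / t½ = 0.693147 / 36.0 = 0.01925 h⁻¹
t / t½ = 36.00 / 36.0 = 1 half-lives
C = C₀ × (1/2)^1 = 6.480 × 0.5000 = 3.240 mg/L
Convert: 3.240 mg/L × 1000 = 3240 µg/L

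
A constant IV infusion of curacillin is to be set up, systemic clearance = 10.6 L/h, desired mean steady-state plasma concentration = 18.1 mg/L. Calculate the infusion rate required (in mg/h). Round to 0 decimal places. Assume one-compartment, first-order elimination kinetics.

192 mg/h

At steady state, infusion rate R₀ = Css × CL = 18.1 × 10.60 = 191.9 mg/h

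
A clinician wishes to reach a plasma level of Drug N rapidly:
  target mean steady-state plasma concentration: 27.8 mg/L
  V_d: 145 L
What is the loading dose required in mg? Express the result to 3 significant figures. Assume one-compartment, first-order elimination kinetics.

LD = Css × Vd = 27.8 × 145 = 4031 mg

4030 mg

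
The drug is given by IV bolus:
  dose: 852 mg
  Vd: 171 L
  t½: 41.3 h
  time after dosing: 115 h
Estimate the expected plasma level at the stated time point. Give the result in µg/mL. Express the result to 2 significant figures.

C₀ = Dose / Vd = 852.0 / 171 = 4.982 mg/L
k = ln2 / t½ = 0.693147 / 41.3 = 0.01678 h⁻¹
C = C₀ · e^(−k·t) = 4.982 × e^(−0.01678 × 115)
  = 4.982 × 0.1452 = 0.7234 mg/L
(0.7234 mg/L = 0.7234 µg/mL)

0.72 µg/mL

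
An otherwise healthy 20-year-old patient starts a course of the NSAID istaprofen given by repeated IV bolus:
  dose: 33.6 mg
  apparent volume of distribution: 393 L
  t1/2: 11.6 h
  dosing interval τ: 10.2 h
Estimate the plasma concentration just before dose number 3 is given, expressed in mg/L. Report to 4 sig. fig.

0.07174 mg/L

C₀ per dose = Dose / Vd = 33.6 / 393 = 0.08550 mg/L
k = ln2 / t½ = 0.693147 / 11.6 = 0.05975 h⁻¹
Fraction remaining after one interval: r = e^(−kτ) = e^(−0.05975 × 10.2) = 0.5436
Before dose 3, 2 doses have been given (aged 1τ, 2τ).
C_trough = C₀ × (r + r²) = 0.08550 × (0.5436 + 0.2955) = 0.07174 mg/L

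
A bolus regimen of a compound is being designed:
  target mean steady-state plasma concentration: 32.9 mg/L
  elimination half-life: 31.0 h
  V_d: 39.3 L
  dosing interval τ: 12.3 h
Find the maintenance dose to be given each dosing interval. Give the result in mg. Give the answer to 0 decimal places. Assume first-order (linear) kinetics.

k = ln2 / t½ = 0.693147 / 31.0 = 0.02236 h⁻¹
CL = k × Vd = 0.02236 × 39.3 = 0.8787 L/h
At steady state, Dose/τ = Css × CL.
Dose = Css × CL × τ = 32.9 × 0.8787 × 12.3 = 355.6 mg

356 mg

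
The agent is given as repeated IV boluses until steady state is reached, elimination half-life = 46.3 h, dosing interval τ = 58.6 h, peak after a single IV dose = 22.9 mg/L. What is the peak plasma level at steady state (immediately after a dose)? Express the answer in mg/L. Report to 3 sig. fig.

39.2 mg/L

k = ln2 / t½ = 0.693147 / 46.3 = 0.01497 h⁻¹
e^(−kτ) = e^(−0.01497 × 58.6) = 0.4159
Accumulation ratio R = 1 / (1 − e^(−kτ)) = 1 / (1 − 0.4159) = 1.712
Steady-state peak = C₀ × R = 22.9 × 1.712 = 39.20 mg/L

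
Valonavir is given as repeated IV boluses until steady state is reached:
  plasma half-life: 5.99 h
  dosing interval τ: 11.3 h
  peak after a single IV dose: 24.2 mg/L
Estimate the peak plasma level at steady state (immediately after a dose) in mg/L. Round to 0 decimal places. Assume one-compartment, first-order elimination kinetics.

k = ln2 / t½ = 0.693147 / 5.99 = 0.1157 h⁻¹
e^(−kτ) = e^(−0.1157 × 11.3) = 0.2705
Accumulation ratio R = 1 / (1 − e^(−kτ)) = 1 / (1 − 0.2705) = 1.371
Steady-state peak = C₀ × R = 24.2 × 1.371 = 33.18 mg/L

33 mg/L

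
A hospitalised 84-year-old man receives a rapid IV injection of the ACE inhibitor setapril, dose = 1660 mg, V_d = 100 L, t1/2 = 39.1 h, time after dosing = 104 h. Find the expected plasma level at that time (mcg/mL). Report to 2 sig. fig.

2.6 mcg/mL

C₀ = Dose / Vd = 1660 / 100 = 16.60 mg/L
k = ln2 / t½ = 0.693147 / 39.1 = 0.01773 h⁻¹
C = C₀ · e^(−k·t) = 16.60 × e^(−0.01773 × 104)
  = 16.60 × 0.1582 = 2.626 mg/L
(2.626 mg/L = 2.626 mcg/mL)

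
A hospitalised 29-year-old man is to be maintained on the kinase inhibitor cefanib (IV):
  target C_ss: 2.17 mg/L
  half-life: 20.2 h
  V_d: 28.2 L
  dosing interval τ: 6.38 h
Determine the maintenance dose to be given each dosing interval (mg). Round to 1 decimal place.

k = ln2 / t½ = 0.693147 / 20.2 = 0.03431 h⁻¹
CL = k × Vd = 0.03431 × 28.2 = 0.9675 L/h
At steady state, Dose/τ = Css × CL.
Dose = Css × CL × τ = 2.17 × 0.9675 × 6.38 = 13.39 mg

13.4 mg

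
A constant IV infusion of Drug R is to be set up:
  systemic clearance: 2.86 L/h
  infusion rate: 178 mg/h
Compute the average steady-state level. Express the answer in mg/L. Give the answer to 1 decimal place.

62.2 mg/L

At steady state Css = R₀ / CL = 178 / 2.860 = 62.24 mg/L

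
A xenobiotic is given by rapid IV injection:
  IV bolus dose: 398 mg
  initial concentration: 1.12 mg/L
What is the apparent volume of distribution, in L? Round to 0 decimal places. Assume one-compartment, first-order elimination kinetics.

355 L

Vd = Dose / C₀ = 398.0 / 1.12 = 355.4 L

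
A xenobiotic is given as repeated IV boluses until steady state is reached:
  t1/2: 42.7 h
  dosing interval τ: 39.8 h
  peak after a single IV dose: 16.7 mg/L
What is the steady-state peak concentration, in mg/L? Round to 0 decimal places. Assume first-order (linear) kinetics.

k = ln2 / t½ = 0.693147 / 42.7 = 0.01623 h⁻¹
e^(−kτ) = e^(−0.01623 × 39.8) = 0.5242
Accumulation ratio R = 1 / (1 − e^(−kτ)) = 1 / (1 − 0.5242) = 2.102
Steady-state peak = C₀ × R = 16.7 × 2.102 = 35.10 mg/L

35 mg/L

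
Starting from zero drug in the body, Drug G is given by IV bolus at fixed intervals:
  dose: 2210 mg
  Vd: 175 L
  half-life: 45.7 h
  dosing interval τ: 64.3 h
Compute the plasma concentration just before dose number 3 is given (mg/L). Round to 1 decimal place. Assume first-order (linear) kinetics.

C₀ per dose = Dose / Vd = 2210 / 175 = 12.63 mg/L
k = ln2 / t½ = 0.693147 / 45.7 = 0.01517 h⁻¹
Fraction remaining after one interval: r = e^(−kτ) = e^(−0.01517 × 64.3) = 0.3770
Before dose 3, 2 doses have been given (aged 1τ, 2τ).
C_trough = C₀ × (r + r²) = 12.63 × (0.3770 + 0.1421) = 6.556 mg/L

6.6 mg/L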